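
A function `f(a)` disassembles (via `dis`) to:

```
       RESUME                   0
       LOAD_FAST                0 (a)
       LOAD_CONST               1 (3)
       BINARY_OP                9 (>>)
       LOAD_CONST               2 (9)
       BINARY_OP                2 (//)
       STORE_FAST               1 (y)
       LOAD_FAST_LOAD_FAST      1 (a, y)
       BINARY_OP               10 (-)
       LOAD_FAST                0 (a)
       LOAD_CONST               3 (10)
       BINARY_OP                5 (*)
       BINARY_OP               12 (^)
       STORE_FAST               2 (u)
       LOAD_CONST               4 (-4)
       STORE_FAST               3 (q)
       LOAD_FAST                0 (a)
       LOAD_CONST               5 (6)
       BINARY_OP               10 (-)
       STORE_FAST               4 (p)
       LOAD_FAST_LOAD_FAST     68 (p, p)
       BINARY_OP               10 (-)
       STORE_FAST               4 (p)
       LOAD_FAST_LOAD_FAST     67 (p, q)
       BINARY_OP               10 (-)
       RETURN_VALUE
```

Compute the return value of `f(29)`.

4

LOAD_FAST a → push 29. Stack: [29]
LOAD_CONST → push 3. Stack: [29, 3]
BINARY_OP >> → 29 >> 3 = 3. Stack: [3]
LOAD_CONST → push 9. Stack: [3, 9]
BINARY_OP // → 3 // 9 = 0. Stack: [0]
STORE_FAST y → y=0. Stack: []
LOAD_FAST_LOAD_FAST a,y → push 29,0. Stack: [29, 0]
BINARY_OP - → 29 - 0 = 29. Stack: [29]
LOAD_FAST a → push 29. Stack: [29, 29]
LOAD_CONST → push 10. Stack: [29, 29, 10]
BINARY_OP * → 29 * 10 = 290. Stack: [29, 290]
BINARY_OP ^ → 29 ^ 290 = 319. Stack: [319]
STORE_FAST u → u=319. Stack: []
LOAD_CONST → push -4. Stack: [-4]
STORE_FAST q → q=-4. Stack: []
LOAD_FAST a → push 29. Stack: [29]
LOAD_CONST → push 6. Stack: [29, 6]
BINARY_OP - → 29 - 6 = 23. Stack: [23]
STORE_FAST p → p=23. Stack: []
LOAD_FAST_LOAD_FAST p,p → push 23,23. Stack: [23, 23]
BINARY_OP - → 23 - 23 = 0. Stack: [0]
STORE_FAST p → p=0. Stack: []
LOAD_FAST_LOAD_FAST p,q → push 0,-4. Stack: [0, -4]
BINARY_OP - → 0 - -4 = 4. Stack: [4]
RETURN_VALUE → return 4.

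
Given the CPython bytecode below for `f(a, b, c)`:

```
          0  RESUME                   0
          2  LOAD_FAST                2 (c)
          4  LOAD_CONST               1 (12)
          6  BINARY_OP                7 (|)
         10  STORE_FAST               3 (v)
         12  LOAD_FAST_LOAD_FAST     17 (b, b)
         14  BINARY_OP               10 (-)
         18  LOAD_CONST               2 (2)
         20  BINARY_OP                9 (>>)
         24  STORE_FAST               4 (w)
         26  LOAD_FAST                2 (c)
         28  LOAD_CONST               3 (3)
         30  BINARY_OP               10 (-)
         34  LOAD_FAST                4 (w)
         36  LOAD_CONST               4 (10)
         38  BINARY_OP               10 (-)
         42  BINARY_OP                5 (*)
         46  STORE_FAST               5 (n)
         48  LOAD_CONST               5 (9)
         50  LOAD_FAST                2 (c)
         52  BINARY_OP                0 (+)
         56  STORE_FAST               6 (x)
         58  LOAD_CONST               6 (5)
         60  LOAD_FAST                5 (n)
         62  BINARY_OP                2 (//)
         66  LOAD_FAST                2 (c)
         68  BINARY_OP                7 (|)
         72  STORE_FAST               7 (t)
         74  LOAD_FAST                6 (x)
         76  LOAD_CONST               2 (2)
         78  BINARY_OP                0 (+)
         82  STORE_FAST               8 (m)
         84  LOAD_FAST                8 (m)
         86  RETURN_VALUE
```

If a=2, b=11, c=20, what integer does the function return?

LOAD_FAST c → push 20. Stack: [20]
LOAD_CONST → push 12. Stack: [20, 12]
BINARY_OP | → 20 | 12 = 28. Stack: [28]
STORE_FAST v → v=28. Stack: []
LOAD_FAST_LOAD_FAST b,b → push 11,11. Stack: [11, 11]
BINARY_OP - → 11 - 11 = 0. Stack: [0]
LOAD_CONST → push 2. Stack: [0, 2]
BINARY_OP >> → 0 >> 2 = 0. Stack: [0]
STORE_FAST w → w=0. Stack: []
LOAD_FAST c → push 20. Stack: [20]
LOAD_CONST → push 3. Stack: [20, 3]
BINARY_OP - → 20 - 3 = 17. Stack: [17]
LOAD_FAST w → push 0. Stack: [17, 0]
LOAD_CONST → push 10. Stack: [17, 0, 10]
BINARY_OP - → 0 - 10 = -10. Stack: [17, -10]
BINARY_OP * → 17 * -10 = -170. Stack: [-170]
STORE_FAST n → n=-170. Stack: []
LOAD_CONST → push 9. Stack: [9]
LOAD_FAST c → push 20. Stack: [9, 20]
BINARY_OP + → 9 + 20 = 29. Stack: [29]
STORE_FAST x → x=29. Stack: []
LOAD_CONST → push 5. Stack: [5]
LOAD_FAST n → push -170. Stack: [5, -170]
BINARY_OP // → 5 // -170 = -1. Stack: [-1]
LOAD_FAST c → push 20. Stack: [-1, 20]
BINARY_OP | → -1 | 20 = -1. Stack: [-1]
STORE_FAST t → t=-1. Stack: []
LOAD_FAST x → push 29. Stack: [29]
LOAD_CONST → push 2. Stack: [29, 2]
BINARY_OP + → 29 + 2 = 31. Stack: [31]
STORE_FAST m → m=31. Stack: []
LOAD_FAST m → push 31. Stack: [31]
RETURN_VALUE → return 31.

31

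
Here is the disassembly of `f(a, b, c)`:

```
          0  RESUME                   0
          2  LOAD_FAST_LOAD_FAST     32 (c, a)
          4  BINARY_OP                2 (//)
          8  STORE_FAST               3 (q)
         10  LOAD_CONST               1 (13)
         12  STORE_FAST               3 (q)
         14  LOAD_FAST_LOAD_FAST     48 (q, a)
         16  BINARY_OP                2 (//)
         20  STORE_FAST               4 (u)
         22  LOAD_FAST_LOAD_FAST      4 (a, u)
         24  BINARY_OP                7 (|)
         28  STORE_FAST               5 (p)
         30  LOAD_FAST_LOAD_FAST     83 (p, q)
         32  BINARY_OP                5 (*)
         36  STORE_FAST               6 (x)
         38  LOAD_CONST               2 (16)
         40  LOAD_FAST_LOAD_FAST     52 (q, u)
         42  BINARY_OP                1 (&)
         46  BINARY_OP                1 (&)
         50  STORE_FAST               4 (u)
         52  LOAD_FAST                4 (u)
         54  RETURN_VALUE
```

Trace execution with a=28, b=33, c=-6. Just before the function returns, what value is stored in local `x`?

LOAD_FAST_LOAD_FAST c,a → push -6,28. Stack: [-6, 28]
BINARY_OP // → -6 // 28 = -1. Stack: [-1]
STORE_FAST q → q=-1. Stack: []
LOAD_CONST → push 13. Stack: [13]
STORE_FAST q → q=13. Stack: []
LOAD_FAST_LOAD_FAST q,a → push 13,28. Stack: [13, 28]
BINARY_OP // → 13 // 28 = 0. Stack: [0]
STORE_FAST u → u=0. Stack: []
LOAD_FAST_LOAD_FAST a,u → push 28,0. Stack: [28, 0]
BINARY_OP | → 28 | 0 = 28. Stack: [28]
STORE_FAST p → p=28. Stack: []
LOAD_FAST_LOAD_FAST p,q → push 28,13. Stack: [28, 13]
BINARY_OP * → 28 * 13 = 364. Stack: [364]
STORE_FAST x → x=364. Stack: []
LOAD_CONST → push 16. Stack: [16]
LOAD_FAST_LOAD_FAST q,u → push 13,0. Stack: [16, 13, 0]
BINARY_OP & → 13 & 0 = 0. Stack: [16, 0]
BINARY_OP & → 16 & 0 = 0. Stack: [0]
STORE_FAST u → u=0. Stack: []
LOAD_FAST u → push 0. Stack: [0]
RETURN_VALUE → return 0.

364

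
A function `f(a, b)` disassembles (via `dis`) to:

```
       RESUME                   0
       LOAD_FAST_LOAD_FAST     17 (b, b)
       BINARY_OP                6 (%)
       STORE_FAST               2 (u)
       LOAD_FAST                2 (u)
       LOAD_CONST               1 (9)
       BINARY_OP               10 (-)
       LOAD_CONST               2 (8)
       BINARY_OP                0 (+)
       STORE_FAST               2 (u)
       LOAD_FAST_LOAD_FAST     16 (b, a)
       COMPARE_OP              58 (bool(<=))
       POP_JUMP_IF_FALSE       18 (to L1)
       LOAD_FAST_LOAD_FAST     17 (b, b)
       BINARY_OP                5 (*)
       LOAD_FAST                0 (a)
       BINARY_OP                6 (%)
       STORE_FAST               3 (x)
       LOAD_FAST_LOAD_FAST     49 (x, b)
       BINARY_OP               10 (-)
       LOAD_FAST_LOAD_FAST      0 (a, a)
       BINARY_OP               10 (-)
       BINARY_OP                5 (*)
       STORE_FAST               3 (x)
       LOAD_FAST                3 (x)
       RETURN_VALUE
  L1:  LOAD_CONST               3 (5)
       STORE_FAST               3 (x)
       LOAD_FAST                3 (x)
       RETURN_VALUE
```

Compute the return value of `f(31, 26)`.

LOAD_FAST_LOAD_FAST b,b → push 26,26. Stack: [26, 26]
BINARY_OP % → 26 % 26 = 0. Stack: [0]
STORE_FAST u → u=0. Stack: []
LOAD_FAST u → push 0. Stack: [0]
LOAD_CONST → push 9. Stack: [0, 9]
BINARY_OP - → 0 - 9 = -9. Stack: [-9]
LOAD_CONST → push 8. Stack: [-9, 8]
BINARY_OP + → -9 + 8 = -1. Stack: [-1]
STORE_FAST u → u=-1. Stack: []
LOAD_FAST_LOAD_FAST b,a → push 26,31. Stack: [26, 31]
COMPARE_OP bool(<=) → 26 vs 31 = True. Stack: [True]
POP_JUMP_IF_FALSE → pop True; no jump. Stack: []
LOAD_FAST_LOAD_FAST b,b → push 26,26. Stack: [26, 26]
BINARY_OP * → 26 * 26 = 676. Stack: [676]
LOAD_FAST a → push 31. Stack: [676, 31]
BINARY_OP % → 676 % 31 = 25. Stack: [25]
STORE_FAST x → x=25. Stack: []
LOAD_FAST_LOAD_FAST x,b → push 25,26. Stack: [25, 26]
BINARY_OP - → 25 - 26 = -1. Stack: [-1]
LOAD_FAST_LOAD_FAST a,a → push 31,31. Stack: [-1, 31, 31]
BINARY_OP - → 31 - 31 = 0. Stack: [-1, 0]
BINARY_OP * → -1 * 0 = 0. Stack: [0]
STORE_FAST x → x=0. Stack: []
LOAD_FAST x → push 0. Stack: [0]
RETURN_VALUE → return 0.

0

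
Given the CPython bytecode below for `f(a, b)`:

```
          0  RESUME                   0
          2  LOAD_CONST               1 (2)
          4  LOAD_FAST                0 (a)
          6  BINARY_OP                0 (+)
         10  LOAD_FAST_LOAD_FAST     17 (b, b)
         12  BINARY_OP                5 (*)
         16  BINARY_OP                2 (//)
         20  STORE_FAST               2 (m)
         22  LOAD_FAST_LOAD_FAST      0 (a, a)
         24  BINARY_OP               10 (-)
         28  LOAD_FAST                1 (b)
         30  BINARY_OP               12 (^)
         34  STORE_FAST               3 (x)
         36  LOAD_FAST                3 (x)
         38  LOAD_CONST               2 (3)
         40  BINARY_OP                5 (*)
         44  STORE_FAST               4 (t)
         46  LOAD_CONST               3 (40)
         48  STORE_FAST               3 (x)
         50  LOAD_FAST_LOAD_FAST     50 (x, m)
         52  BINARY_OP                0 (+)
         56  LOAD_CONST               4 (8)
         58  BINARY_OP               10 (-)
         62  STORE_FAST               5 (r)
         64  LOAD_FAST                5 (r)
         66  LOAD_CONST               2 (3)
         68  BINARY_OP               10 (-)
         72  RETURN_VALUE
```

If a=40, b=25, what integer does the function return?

LOAD_CONST → push 2. Stack: [2]
LOAD_FAST a → push 40. Stack: [2, 40]
BINARY_OP + → 2 + 40 = 42. Stack: [42]
LOAD_FAST_LOAD_FAST b,b → push 25,25. Stack: [42, 25, 25]
BINARY_OP * → 25 * 25 = 625. Stack: [42, 625]
BINARY_OP // → 42 // 625 = 0. Stack: [0]
STORE_FAST m → m=0. Stack: []
LOAD_FAST_LOAD_FAST a,a → push 40,40. Stack: [40, 40]
BINARY_OP - → 40 - 40 = 0. Stack: [0]
LOAD_FAST b → push 25. Stack: [0, 25]
BINARY_OP ^ → 0 ^ 25 = 25. Stack: [25]
STORE_FAST x → x=25. Stack: []
LOAD_FAST x → push 25. Stack: [25]
LOAD_CONST → push 3. Stack: [25, 3]
BINARY_OP * → 25 * 3 = 75. Stack: [75]
STORE_FAST t → t=75. Stack: []
LOAD_CONST → push 40. Stack: [40]
STORE_FAST x → x=40. Stack: []
LOAD_FAST_LOAD_FAST x,m → push 40,0. Stack: [40, 0]
BINARY_OP + → 40 + 0 = 40. Stack: [40]
LOAD_CONST → push 8. Stack: [40, 8]
BINARY_OP - → 40 - 8 = 32. Stack: [32]
STORE_FAST r → r=32. Stack: []
LOAD_FAST r → push 32. Stack: [32]
LOAD_CONST → push 3. Stack: [32, 3]
BINARY_OP - → 32 - 3 = 29. Stack: [29]
RETURN_VALUE → return 29.

29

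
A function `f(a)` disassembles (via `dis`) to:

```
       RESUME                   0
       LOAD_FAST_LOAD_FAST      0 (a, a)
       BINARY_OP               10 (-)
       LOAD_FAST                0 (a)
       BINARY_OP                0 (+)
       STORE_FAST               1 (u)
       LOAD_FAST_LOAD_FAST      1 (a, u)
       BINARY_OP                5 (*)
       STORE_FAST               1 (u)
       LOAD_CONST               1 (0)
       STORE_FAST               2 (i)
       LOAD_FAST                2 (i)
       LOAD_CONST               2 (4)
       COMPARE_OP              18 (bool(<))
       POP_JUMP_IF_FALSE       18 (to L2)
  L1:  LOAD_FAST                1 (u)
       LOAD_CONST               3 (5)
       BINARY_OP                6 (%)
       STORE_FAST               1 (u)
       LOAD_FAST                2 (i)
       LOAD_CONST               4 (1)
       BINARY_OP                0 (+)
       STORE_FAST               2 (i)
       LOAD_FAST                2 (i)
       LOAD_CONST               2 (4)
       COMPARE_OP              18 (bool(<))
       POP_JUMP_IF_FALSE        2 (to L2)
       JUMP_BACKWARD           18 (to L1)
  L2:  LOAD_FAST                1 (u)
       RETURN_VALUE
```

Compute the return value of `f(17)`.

LOAD_FAST_LOAD_FAST a,a → push 17,17. Stack: [17, 17]
BINARY_OP - → 17 - 17 = 0. Stack: [0]
LOAD_FAST a → push 17. Stack: [0, 17]
BINARY_OP + → 0 + 17 = 17. Stack: [17]
STORE_FAST u → u=17. Stack: []
LOAD_FAST_LOAD_FAST a,u → push 17,17. Stack: [17, 17]
BINARY_OP * → 17 * 17 = 289. Stack: [289]
STORE_FAST u → u=289. Stack: []
LOAD_CONST → push 0. Stack: [0]
STORE_FAST i → i=0. Stack: []
LOAD_FAST i → push 0. Stack: [0]
LOAD_CONST → push 4. Stack: [0, 4]
COMPARE_OP bool(<) → 0 vs 4 = True. Stack: [True]
POP_JUMP_IF_FALSE → pop True; no jump. Stack: []
LOAD_FAST u → push 289. Stack: [289]
LOAD_CONST → push 5. Stack: [289, 5]
BINARY_OP % → 289 % 5 = 4. Stack: [4]
STORE_FAST u → u=4. Stack: []
LOAD_FAST i → push 0. Stack: [0]
LOAD_CONST → push 1. Stack: [0, 1]
BINARY_OP + → 0 + 1 = 1. Stack: [1]
STORE_FAST i → i=1. Stack: []
LOAD_FAST i → push 1. Stack: [1]
LOAD_CONST → push 4. Stack: [1, 4]
COMPARE_OP bool(<) → 1 vs 4 = True. Stack: [True]
POP_JUMP_IF_FALSE → pop True; no jump. Stack: []
LOAD_FAST u → push 4. Stack: [4]
LOAD_CONST → push 5. Stack: [4, 5]
BINARY_OP % → 4 % 5 = 4. Stack: [4]
STORE_FAST u → u=4. Stack: []
LOAD_FAST i → push 1. Stack: [1]
LOAD_CONST → push 1. Stack: [1, 1]
BINARY_OP + → 1 + 1 = 2. Stack: [2]
STORE_FAST i → i=2. Stack: []
LOAD_FAST i → push 2. Stack: [2]
LOAD_CONST → push 4. Stack: [2, 4]
COMPARE_OP bool(<) → 2 vs 4 = True. Stack: [True]
POP_JUMP_IF_FALSE → pop True; no jump. Stack: []
LOAD_FAST u → push 4. Stack: [4]
LOAD_CONST → push 5. Stack: [4, 5]
BINARY_OP % → 4 % 5 = 4. Stack: [4]
STORE_FAST u → u=4. Stack: []
LOAD_FAST i → push 2. Stack: [2]
LOAD_CONST → push 1. Stack: [2, 1]
BINARY_OP + → 2 + 1 = 3. Stack: [3]
STORE_FAST i → i=3. Stack: []
LOAD_FAST i → push 3. Stack: [3]
LOAD_CONST → push 4. Stack: [3, 4]
COMPARE_OP bool(<) → 3 vs 4 = True. Stack: [True]
POP_JUMP_IF_FALSE → pop True; no jump. Stack: []
LOAD_FAST u → push 4. Stack: [4]
LOAD_CONST → push 5. Stack: [4, 5]
BINARY_OP % → 4 % 5 = 4. Stack: [4]
STORE_FAST u → u=4. Stack: []
LOAD_FAST i → push 3. Stack: [3]
LOAD_CONST → push 1. Stack: [3, 1]
BINARY_OP + → 3 + 1 = 4. Stack: [4]
STORE_FAST i → i=4. Stack: []
LOAD_FAST i → push 4. Stack: [4]
LOAD_CONST → push 4. Stack: [4, 4]
COMPARE_OP bool(<) → 4 vs 4 = False. Stack: [False]
POP_JUMP_IF_FALSE → pop False; jump. Stack: []
LOAD_FAST u → push 4. Stack: [4]
RETURN_VALUE → return 4.

4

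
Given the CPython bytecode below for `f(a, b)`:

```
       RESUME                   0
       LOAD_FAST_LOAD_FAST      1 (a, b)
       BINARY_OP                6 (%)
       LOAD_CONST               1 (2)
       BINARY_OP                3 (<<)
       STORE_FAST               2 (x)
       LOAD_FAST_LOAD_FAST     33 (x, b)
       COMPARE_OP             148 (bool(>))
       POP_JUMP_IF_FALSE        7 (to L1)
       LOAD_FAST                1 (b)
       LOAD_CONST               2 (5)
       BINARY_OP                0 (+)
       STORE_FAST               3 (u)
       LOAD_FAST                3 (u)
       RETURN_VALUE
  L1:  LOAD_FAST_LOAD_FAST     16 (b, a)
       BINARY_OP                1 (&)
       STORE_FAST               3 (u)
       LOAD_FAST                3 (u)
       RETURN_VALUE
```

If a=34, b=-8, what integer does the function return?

LOAD_FAST_LOAD_FAST a,b → push 34,-8. Stack: [34, -8]
BINARY_OP % → 34 % -8 = -6. Stack: [-6]
LOAD_CONST → push 2. Stack: [-6, 2]
BINARY_OP << → -6 << 2 = -24. Stack: [-24]
STORE_FAST x → x=-24. Stack: []
LOAD_FAST_LOAD_FAST x,b → push -24,-8. Stack: [-24, -8]
COMPARE_OP bool(>) → -24 vs -8 = False. Stack: [False]
POP_JUMP_IF_FALSE → pop False; jump. Stack: []
LOAD_FAST_LOAD_FAST b,a → push -8,34. Stack: [-8, 34]
BINARY_OP & → -8 & 34 = 32. Stack: [32]
STORE_FAST u → u=32. Stack: []
LOAD_FAST u → push 32. Stack: [32]
RETURN_VALUE → return 32.

32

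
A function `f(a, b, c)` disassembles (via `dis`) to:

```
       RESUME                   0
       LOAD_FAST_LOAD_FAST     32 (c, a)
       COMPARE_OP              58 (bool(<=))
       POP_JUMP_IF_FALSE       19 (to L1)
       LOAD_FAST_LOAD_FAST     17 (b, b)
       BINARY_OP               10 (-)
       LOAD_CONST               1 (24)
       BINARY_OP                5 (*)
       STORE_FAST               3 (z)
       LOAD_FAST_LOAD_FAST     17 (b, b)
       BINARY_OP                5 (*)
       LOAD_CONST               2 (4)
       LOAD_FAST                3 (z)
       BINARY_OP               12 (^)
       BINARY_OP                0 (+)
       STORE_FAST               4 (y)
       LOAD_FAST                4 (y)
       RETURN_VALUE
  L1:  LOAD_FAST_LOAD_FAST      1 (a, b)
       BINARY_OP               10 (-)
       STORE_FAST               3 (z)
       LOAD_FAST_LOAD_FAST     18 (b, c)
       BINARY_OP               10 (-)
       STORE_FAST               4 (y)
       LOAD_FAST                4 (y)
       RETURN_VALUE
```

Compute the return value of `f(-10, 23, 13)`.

LOAD_FAST_LOAD_FAST c,a → push 13,-10. Stack: [13, -10]
COMPARE_OP bool(<=) → 13 vs -10 = False. Stack: [False]
POP_JUMP_IF_FALSE → pop False; jump. Stack: []
LOAD_FAST_LOAD_FAST a,b → push -10,23. Stack: [-10, 23]
BINARY_OP - → -10 - 23 = -33. Stack: [-33]
STORE_FAST z → z=-33. Stack: []
LOAD_FAST_LOAD_FAST b,c → push 23,13. Stack: [23, 13]
BINARY_OP - → 23 - 13 = 10. Stack: [10]
STORE_FAST y → y=10. Stack: []
LOAD_FAST y → push 10. Stack: [10]
RETURN_VALUE → return 10.

10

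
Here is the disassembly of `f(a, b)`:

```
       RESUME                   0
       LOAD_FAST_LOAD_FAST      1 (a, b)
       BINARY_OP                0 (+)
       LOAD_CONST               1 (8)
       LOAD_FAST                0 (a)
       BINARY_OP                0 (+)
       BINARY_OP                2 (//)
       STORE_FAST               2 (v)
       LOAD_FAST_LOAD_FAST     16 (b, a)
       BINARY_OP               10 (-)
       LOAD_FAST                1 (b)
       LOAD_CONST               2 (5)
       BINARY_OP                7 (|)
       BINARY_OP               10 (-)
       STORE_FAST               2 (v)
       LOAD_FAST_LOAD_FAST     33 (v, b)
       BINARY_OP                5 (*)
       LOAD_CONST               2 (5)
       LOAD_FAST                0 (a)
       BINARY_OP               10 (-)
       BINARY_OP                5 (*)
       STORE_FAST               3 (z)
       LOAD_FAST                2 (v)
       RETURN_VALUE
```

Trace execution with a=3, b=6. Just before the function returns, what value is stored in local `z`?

LOAD_FAST_LOAD_FAST a,b → push 3,6. Stack: [3, 6]
BINARY_OP + → 3 + 6 = 9. Stack: [9]
LOAD_CONST → push 8. Stack: [9, 8]
LOAD_FAST a → push 3. Stack: [9, 8, 3]
BINARY_OP + → 8 + 3 = 11. Stack: [9, 11]
BINARY_OP // → 9 // 11 = 0. Stack: [0]
STORE_FAST v → v=0. Stack: []
LOAD_FAST_LOAD_FAST b,a → push 6,3. Stack: [6, 3]
BINARY_OP - → 6 - 3 = 3. Stack: [3]
LOAD_FAST b → push 6. Stack: [3, 6]
LOAD_CONST → push 5. Stack: [3, 6, 5]
BINARY_OP | → 6 | 5 = 7. Stack: [3, 7]
BINARY_OP - → 3 - 7 = -4. Stack: [-4]
STORE_FAST v → v=-4. Stack: []
LOAD_FAST_LOAD_FAST v,b → push -4,6. Stack: [-4, 6]
BINARY_OP * → -4 * 6 = -24. Stack: [-24]
LOAD_CONST → push 5. Stack: [-24, 5]
LOAD_FAST a → push 3. Stack: [-24, 5, 3]
BINARY_OP - → 5 - 3 = 2. Stack: [-24, 2]
BINARY_OP * → -24 * 2 = -48. Stack: [-48]
STORE_FAST z → z=-48. Stack: []
LOAD_FAST v → push -4. Stack: [-4]
RETURN_VALUE → return -4.

-48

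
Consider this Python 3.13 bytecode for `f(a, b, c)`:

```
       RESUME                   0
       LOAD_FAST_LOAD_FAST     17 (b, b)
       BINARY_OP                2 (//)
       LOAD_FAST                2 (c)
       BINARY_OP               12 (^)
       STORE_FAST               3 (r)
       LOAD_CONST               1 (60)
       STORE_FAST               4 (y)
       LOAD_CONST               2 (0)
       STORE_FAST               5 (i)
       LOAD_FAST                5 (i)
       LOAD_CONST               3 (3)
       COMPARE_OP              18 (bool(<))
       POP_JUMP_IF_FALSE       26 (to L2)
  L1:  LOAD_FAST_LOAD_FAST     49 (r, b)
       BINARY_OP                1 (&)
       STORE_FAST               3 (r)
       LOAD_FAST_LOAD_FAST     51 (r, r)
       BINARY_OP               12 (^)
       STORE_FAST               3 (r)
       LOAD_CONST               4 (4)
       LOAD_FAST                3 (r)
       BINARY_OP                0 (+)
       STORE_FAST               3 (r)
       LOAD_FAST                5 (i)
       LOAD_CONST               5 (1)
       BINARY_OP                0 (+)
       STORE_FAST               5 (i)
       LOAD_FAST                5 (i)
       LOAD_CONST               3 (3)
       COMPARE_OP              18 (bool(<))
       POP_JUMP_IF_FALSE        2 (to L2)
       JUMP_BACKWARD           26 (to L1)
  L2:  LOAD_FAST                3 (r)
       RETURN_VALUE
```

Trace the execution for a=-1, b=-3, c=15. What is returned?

4

LOAD_FAST_LOAD_FAST b,b → push -3,-3
BINARY_OP // → -3 // -3 = 1
LOAD_FAST c → push 15
BINARY_OP ^ → 1 ^ 15 = 14
STORE_FAST r → r=14
LOAD_CONST → push 60
STORE_FAST y → y=60
LOAD_CONST → push 0
STORE_FAST i → i=0
LOAD_FAST i → push 0
LOAD_CONST → push 3
COMPARE_OP bool(<) → 0 vs 3 = True
POP_JUMP_IF_FALSE → pop True; no jump
LOAD_FAST_LOAD_FAST r,b → push 14,-3
BINARY_OP & → 14 & -3 = 12
STORE_FAST r → r=12
LOAD_FAST_LOAD_FAST r,r → push 12,12
BINARY_OP ^ → 12 ^ 12 = 0
STORE_FAST r → r=0
LOAD_CONST → push 4
LOAD_FAST r → push 0
BINARY_OP + → 4 + 0 = 4
STORE_FAST r → r=4
LOAD_FAST i → push 0
LOAD_CONST → push 1
BINARY_OP + → 0 + 1 = 1
STORE_FAST i → i=1
LOAD_FAST i → push 1
LOAD_CONST → push 3
COMPARE_OP bool(<) → 1 vs 3 = True
POP_JUMP_IF_FALSE → pop True; no jump
LOAD_FAST_LOAD_FAST r,b → push 4,-3
BINARY_OP & → 4 & -3 = 4
STORE_FAST r → r=4
LOAD_FAST_LOAD_FAST r,r → push 4,4
BINARY_OP ^ → 4 ^ 4 = 0
STORE_FAST r → r=0
LOAD_CONST → push 4
LOAD_FAST r → push 0
BINARY_OP + → 4 + 0 = 4
STORE_FAST r → r=4
LOAD_FAST i → push 1
LOAD_CONST → push 1
BINARY_OP + → 1 + 1 = 2
STORE_FAST i → i=2
LOAD_FAST i → push 2
LOAD_CONST → push 3
COMPARE_OP bool(<) → 2 vs 3 = True
POP_JUMP_IF_FALSE → pop True; no jump
LOAD_FAST_LOAD_FAST r,b → push 4,-3
BINARY_OP & → 4 & -3 = 4
STORE_FAST r → r=4
LOAD_FAST_LOAD_FAST r,r → push 4,4
BINARY_OP ^ → 4 ^ 4 = 0
STORE_FAST r → r=0
LOAD_CONST → push 4
LOAD_FAST r → push 0
BINARY_OP + → 4 + 0 = 4
STORE_FAST r → r=4
LOAD_FAST i → push 2
LOAD_CONST → push 1
BINARY_OP + → 2 + 1 = 3
STORE_FAST i → i=3
LOAD_FAST i → push 3
LOAD_CONST → push 3
COMPARE_OP bool(<) → 3 vs 3 = False
POP_JUMP_IF_FALSE → pop False; jump
LOAD_FAST r → push 4
RETURN_VALUE → return 4.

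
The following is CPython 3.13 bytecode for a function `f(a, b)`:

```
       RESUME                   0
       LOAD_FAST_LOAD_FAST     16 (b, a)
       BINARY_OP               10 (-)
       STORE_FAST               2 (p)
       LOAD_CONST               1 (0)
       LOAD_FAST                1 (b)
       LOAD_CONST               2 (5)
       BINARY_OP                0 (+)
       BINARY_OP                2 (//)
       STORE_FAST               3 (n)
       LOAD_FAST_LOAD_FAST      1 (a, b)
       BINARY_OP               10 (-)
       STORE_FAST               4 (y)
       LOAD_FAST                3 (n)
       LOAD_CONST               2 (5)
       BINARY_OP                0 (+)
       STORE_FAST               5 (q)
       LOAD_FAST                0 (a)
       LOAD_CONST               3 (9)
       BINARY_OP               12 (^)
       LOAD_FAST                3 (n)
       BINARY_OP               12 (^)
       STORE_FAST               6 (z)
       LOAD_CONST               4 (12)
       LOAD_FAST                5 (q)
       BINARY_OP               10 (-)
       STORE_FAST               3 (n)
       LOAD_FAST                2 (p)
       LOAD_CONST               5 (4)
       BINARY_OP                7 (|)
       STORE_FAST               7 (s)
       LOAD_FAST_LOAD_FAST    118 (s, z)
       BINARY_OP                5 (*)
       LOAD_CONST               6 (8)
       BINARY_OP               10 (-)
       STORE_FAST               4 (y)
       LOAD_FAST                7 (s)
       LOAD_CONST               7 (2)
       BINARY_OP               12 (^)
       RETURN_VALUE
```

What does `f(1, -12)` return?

-11

LOAD_FAST_LOAD_FAST b,a → push -12,1. Stack: [-12, 1]
BINARY_OP - → -12 - 1 = -13. Stack: [-13]
STORE_FAST p → p=-13. Stack: []
LOAD_CONST → push 0. Stack: [0]
LOAD_FAST b → push -12. Stack: [0, -12]
LOAD_CONST → push 5. Stack: [0, -12, 5]
BINARY_OP + → -12 + 5 = -7. Stack: [0, -7]
BINARY_OP // → 0 // -7 = 0. Stack: [0]
STORE_FAST n → n=0. Stack: []
LOAD_FAST_LOAD_FAST a,b → push 1,-12. Stack: [1, -12]
BINARY_OP - → 1 - -12 = 13. Stack: [13]
STORE_FAST y → y=13. Stack: []
LOAD_FAST n → push 0. Stack: [0]
LOAD_CONST → push 5. Stack: [0, 5]
BINARY_OP + → 0 + 5 = 5. Stack: [5]
STORE_FAST q → q=5. Stack: []
LOAD_FAST a → push 1. Stack: [1]
LOAD_CONST → push 9. Stack: [1, 9]
BINARY_OP ^ → 1 ^ 9 = 8. Stack: [8]
LOAD_FAST n → push 0. Stack: [8, 0]
BINARY_OP ^ → 8 ^ 0 = 8. Stack: [8]
STORE_FAST z → z=8. Stack: []
LOAD_CONST → push 12. Stack: [12]
LOAD_FAST q → push 5. Stack: [12, 5]
BINARY_OP - → 12 - 5 = 7. Stack: [7]
STORE_FAST n → n=7. Stack: []
LOAD_FAST p → push -13. Stack: [-13]
LOAD_CONST → push 4. Stack: [-13, 4]
BINARY_OP | → -13 | 4 = -9. Stack: [-9]
STORE_FAST s → s=-9. Stack: []
LOAD_FAST_LOAD_FAST s,z → push -9,8. Stack: [-9, 8]
BINARY_OP * → -9 * 8 = -72. Stack: [-72]
LOAD_CONST → push 8. Stack: [-72, 8]
BINARY_OP - → -72 - 8 = -80. Stack: [-80]
STORE_FAST y → y=-80. Stack: []
LOAD_FAST s → push -9. Stack: [-9]
LOAD_CONST → push 2. Stack: [-9, 2]
BINARY_OP ^ → -9 ^ 2 = -11. Stack: [-11]
RETURN_VALUE → return -11.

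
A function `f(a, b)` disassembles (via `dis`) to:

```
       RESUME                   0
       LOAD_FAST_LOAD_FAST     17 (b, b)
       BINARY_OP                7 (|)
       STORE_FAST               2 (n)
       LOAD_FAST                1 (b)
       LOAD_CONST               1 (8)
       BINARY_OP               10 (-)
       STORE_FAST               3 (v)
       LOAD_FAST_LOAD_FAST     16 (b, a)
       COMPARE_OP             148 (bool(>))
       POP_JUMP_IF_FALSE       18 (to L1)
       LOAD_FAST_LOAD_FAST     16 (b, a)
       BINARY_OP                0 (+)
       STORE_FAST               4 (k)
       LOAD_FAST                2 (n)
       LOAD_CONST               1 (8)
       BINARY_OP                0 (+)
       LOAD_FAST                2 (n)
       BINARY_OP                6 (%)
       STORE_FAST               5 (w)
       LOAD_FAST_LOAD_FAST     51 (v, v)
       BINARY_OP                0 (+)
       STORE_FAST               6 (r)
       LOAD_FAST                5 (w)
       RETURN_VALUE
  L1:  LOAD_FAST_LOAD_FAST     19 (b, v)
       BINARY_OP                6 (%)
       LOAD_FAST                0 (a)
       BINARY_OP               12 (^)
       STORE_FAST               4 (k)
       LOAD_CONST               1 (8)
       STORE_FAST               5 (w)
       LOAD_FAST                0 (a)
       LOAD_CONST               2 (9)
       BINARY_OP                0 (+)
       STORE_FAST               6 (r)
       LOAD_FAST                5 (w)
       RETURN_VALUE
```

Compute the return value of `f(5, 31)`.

8

LOAD_FAST_LOAD_FAST b,b → push 31,31. Stack: [31, 31]
BINARY_OP | → 31 | 31 = 31. Stack: [31]
STORE_FAST n → n=31. Stack: []
LOAD_FAST b → push 31. Stack: [31]
LOAD_CONST → push 8. Stack: [31, 8]
BINARY_OP - → 31 - 8 = 23. Stack: [23]
STORE_FAST v → v=23. Stack: []
LOAD_FAST_LOAD_FAST b,a → push 31,5. Stack: [31, 5]
COMPARE_OP bool(>) → 31 vs 5 = True. Stack: [True]
POP_JUMP_IF_FALSE → pop True; no jump. Stack: []
LOAD_FAST_LOAD_FAST b,a → push 31,5. Stack: [31, 5]
BINARY_OP + → 31 + 5 = 36. Stack: [36]
STORE_FAST k → k=36. Stack: []
LOAD_FAST n → push 31. Stack: [31]
LOAD_CONST → push 8. Stack: [31, 8]
BINARY_OP + → 31 + 8 = 39. Stack: [39]
LOAD_FAST n → push 31. Stack: [39, 31]
BINARY_OP % → 39 % 31 = 8. Stack: [8]
STORE_FAST w → w=8. Stack: []
LOAD_FAST_LOAD_FAST v,v → push 23,23. Stack: [23, 23]
BINARY_OP + → 23 + 23 = 46. Stack: [46]
STORE_FAST r → r=46. Stack: []
LOAD_FAST w → push 8. Stack: [8]
RETURN_VALUE → return 8.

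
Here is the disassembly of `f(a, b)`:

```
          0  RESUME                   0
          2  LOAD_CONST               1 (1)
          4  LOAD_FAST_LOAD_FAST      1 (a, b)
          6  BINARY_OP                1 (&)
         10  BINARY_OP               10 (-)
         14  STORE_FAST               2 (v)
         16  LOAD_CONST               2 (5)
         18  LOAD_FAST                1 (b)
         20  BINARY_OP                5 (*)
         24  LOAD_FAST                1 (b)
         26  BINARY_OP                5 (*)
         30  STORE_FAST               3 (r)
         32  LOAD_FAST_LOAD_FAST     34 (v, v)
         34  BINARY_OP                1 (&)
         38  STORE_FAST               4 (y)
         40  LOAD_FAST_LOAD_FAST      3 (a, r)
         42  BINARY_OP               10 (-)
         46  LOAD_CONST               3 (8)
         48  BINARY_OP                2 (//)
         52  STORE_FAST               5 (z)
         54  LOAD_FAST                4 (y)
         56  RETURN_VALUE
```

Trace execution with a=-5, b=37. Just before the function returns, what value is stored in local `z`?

-857

LOAD_CONST → push 1. Stack: [1]
LOAD_FAST_LOAD_FAST a,b → push -5,37. Stack: [1, -5, 37]
BINARY_OP & → -5 & 37 = 33. Stack: [1, 33]
BINARY_OP - → 1 - 33 = -32. Stack: [-32]
STORE_FAST v → v=-32. Stack: []
LOAD_CONST → push 5. Stack: [5]
LOAD_FAST b → push 37. Stack: [5, 37]
BINARY_OP * → 5 * 37 = 185. Stack: [185]
LOAD_FAST b → push 37. Stack: [185, 37]
BINARY_OP * → 185 * 37 = 6845. Stack: [6845]
STORE_FAST r → r=6845. Stack: []
LOAD_FAST_LOAD_FAST v,v → push -32,-32. Stack: [-32, -32]
BINARY_OP & → -32 & -32 = -32. Stack: [-32]
STORE_FAST y → y=-32. Stack: []
LOAD_FAST_LOAD_FAST a,r → push -5,6845. Stack: [-5, 6845]
BINARY_OP - → -5 - 6845 = -6850. Stack: [-6850]
LOAD_CONST → push 8. Stack: [-6850, 8]
BINARY_OP // → -6850 // 8 = -857. Stack: [-857]
STORE_FAST z → z=-857. Stack: []
LOAD_FAST y → push -32. Stack: [-32]
RETURN_VALUE → return -32.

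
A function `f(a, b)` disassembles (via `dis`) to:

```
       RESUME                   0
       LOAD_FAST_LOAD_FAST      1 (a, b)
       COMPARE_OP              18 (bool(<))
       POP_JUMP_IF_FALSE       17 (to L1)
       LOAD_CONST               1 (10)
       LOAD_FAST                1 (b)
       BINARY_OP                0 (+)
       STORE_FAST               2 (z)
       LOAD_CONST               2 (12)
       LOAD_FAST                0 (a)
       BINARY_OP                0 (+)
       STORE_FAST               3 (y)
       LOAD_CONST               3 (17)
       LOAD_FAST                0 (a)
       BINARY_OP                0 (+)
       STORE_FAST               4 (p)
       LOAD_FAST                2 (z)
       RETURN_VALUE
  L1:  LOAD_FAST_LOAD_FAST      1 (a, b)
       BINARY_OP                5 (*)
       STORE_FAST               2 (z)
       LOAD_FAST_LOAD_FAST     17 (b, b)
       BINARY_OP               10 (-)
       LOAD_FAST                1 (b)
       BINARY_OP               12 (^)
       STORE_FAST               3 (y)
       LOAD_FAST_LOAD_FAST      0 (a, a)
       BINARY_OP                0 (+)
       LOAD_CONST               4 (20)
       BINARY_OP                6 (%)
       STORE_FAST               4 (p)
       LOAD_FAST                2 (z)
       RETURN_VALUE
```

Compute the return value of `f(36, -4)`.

LOAD_FAST_LOAD_FAST a,b → push 36,-4. Stack: [36, -4]
COMPARE_OP bool(<) → 36 vs -4 = False. Stack: [False]
POP_JUMP_IF_FALSE → pop False; jump. Stack: []
LOAD_FAST_LOAD_FAST a,b → push 36,-4. Stack: [36, -4]
BINARY_OP * → 36 * -4 = -144. Stack: [-144]
STORE_FAST z → z=-144. Stack: []
LOAD_FAST_LOAD_FAST b,b → push -4,-4. Stack: [-4, -4]
BINARY_OP - → -4 - -4 = 0. Stack: [0]
LOAD_FAST b → push -4. Stack: [0, -4]
BINARY_OP ^ → 0 ^ -4 = -4. Stack: [-4]
STORE_FAST y → y=-4. Stack: []
LOAD_FAST_LOAD_FAST a,a → push 36,36. Stack: [36, 36]
BINARY_OP + → 36 + 36 = 72. Stack: [72]
LOAD_CONST → push 20. Stack: [72, 20]
BINARY_OP % → 72 % 20 = 12. Stack: [12]
STORE_FAST p → p=12. Stack: []
LOAD_FAST z → push -144. Stack: [-144]
RETURN_VALUE → return -144.

-144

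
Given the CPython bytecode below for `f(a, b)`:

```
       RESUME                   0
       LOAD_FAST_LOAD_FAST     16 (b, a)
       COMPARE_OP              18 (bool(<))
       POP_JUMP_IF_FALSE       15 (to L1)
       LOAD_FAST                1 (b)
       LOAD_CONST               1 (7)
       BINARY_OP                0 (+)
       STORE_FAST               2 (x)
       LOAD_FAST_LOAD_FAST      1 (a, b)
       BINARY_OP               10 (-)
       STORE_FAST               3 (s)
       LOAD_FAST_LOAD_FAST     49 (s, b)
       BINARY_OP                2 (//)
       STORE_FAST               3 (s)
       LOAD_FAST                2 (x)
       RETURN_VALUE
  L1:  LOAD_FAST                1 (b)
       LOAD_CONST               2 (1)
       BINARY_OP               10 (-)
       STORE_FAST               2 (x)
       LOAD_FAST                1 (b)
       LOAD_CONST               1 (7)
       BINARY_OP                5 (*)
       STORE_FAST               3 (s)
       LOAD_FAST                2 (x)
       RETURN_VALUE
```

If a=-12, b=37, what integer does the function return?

36

LOAD_FAST_LOAD_FAST b,a → push 37,-12. Stack: [37, -12]
COMPARE_OP bool(<) → 37 vs -12 = False. Stack: [False]
POP_JUMP_IF_FALSE → pop False; jump. Stack: []
LOAD_FAST b → push 37. Stack: [37]
LOAD_CONST → push 1. Stack: [37, 1]
BINARY_OP - → 37 - 1 = 36. Stack: [36]
STORE_FAST x → x=36. Stack: []
LOAD_FAST b → push 37. Stack: [37]
LOAD_CONST → push 7. Stack: [37, 7]
BINARY_OP * → 37 * 7 = 259. Stack: [259]
STORE_FAST s → s=259. Stack: []
LOAD_FAST x → push 36. Stack: [36]
RETURN_VALUE → return 36.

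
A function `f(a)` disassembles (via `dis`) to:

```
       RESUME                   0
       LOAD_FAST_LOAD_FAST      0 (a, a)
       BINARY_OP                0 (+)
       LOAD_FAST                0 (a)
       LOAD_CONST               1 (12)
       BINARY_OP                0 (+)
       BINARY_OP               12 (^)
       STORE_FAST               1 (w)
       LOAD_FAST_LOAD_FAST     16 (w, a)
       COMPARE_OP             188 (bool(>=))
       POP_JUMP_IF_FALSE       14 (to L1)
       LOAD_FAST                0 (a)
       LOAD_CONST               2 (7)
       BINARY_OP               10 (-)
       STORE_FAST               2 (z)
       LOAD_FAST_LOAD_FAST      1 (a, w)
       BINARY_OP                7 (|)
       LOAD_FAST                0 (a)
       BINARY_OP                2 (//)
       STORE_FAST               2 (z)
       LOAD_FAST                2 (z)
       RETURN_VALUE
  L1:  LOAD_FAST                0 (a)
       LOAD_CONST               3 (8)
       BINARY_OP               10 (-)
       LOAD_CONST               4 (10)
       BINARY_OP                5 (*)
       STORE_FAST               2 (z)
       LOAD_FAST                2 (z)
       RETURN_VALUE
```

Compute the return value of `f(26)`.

180

LOAD_FAST_LOAD_FAST a,a → push 26,26. Stack: [26, 26]
BINARY_OP + → 26 + 26 = 52. Stack: [52]
LOAD_FAST a → push 26. Stack: [52, 26]
LOAD_CONST → push 12. Stack: [52, 26, 12]
BINARY_OP + → 26 + 12 = 38. Stack: [52, 38]
BINARY_OP ^ → 52 ^ 38 = 18. Stack: [18]
STORE_FAST w → w=18. Stack: []
LOAD_FAST_LOAD_FAST w,a → push 18,26. Stack: [18, 26]
COMPARE_OP bool(>=) → 18 vs 26 = False. Stack: [False]
POP_JUMP_IF_FALSE → pop False; jump. Stack: []
LOAD_FAST a → push 26. Stack: [26]
LOAD_CONST → push 8. Stack: [26, 8]
BINARY_OP - → 26 - 8 = 18. Stack: [18]
LOAD_CONST → push 10. Stack: [18, 10]
BINARY_OP * → 18 * 10 = 180. Stack: [180]
STORE_FAST z → z=180. Stack: []
LOAD_FAST z → push 180. Stack: [180]
RETURN_VALUE → return 180.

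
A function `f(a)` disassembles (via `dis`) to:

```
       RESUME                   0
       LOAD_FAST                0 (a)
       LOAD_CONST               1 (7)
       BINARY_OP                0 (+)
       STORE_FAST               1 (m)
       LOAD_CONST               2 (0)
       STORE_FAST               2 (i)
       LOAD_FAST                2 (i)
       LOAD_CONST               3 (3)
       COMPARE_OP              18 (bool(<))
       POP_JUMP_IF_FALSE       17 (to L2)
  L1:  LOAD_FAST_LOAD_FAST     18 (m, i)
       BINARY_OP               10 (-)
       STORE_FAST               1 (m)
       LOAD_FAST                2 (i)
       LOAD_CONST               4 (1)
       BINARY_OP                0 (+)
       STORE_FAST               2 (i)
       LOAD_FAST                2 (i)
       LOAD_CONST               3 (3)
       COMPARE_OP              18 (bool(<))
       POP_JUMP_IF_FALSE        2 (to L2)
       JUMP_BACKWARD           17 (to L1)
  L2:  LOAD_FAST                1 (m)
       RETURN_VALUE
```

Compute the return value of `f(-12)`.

LOAD_FAST a → push -12. Stack: [-12]
LOAD_CONST → push 7. Stack: [-12, 7]
BINARY_OP + → -12 + 7 = -5. Stack: [-5]
STORE_FAST m → m=-5. Stack: []
LOAD_CONST → push 0. Stack: [0]
STORE_FAST i → i=0. Stack: []
LOAD_FAST i → push 0. Stack: [0]
LOAD_CONST → push 3. Stack: [0, 3]
COMPARE_OP bool(<) → 0 vs 3 = True. Stack: [True]
POP_JUMP_IF_FALSE → pop True; no jump. Stack: []
LOAD_FAST_LOAD_FAST m,i → push -5,0. Stack: [-5, 0]
BINARY_OP - → -5 - 0 = -5. Stack: [-5]
STORE_FAST m → m=-5. Stack: []
LOAD_FAST i → push 0. Stack: [0]
LOAD_CONST → push 1. Stack: [0, 1]
BINARY_OP + → 0 + 1 = 1. Stack: [1]
STORE_FAST i → i=1. Stack: []
LOAD_FAST i → push 1. Stack: [1]
LOAD_CONST → push 3. Stack: [1, 3]
COMPARE_OP bool(<) → 1 vs 3 = True. Stack: [True]
POP_JUMP_IF_FALSE → pop True; no jump. Stack: []
LOAD_FAST_LOAD_FAST m,i → push -5,1. Stack: [-5, 1]
BINARY_OP - → -5 - 1 = -6. Stack: [-6]
STORE_FAST m → m=-6. Stack: []
LOAD_FAST i → push 1. Stack: [1]
LOAD_CONST → push 1. Stack: [1, 1]
BINARY_OP + → 1 + 1 = 2. Stack: [2]
STORE_FAST i → i=2. Stack: []
LOAD_FAST i → push 2. Stack: [2]
LOAD_CONST → push 3. Stack: [2, 3]
COMPARE_OP bool(<) → 2 vs 3 = True. Stack: [True]
POP_JUMP_IF_FALSE → pop True; no jump. Stack: []
LOAD_FAST_LOAD_FAST m,i → push -6,2. Stack: [-6, 2]
BINARY_OP - → -6 - 2 = -8. Stack: [-8]
STORE_FAST m → m=-8. Stack: []
LOAD_FAST i → push 2. Stack: [2]
LOAD_CONST → push 1. Stack: [2, 1]
BINARY_OP + → 2 + 1 = 3. Stack: [3]
STORE_FAST i → i=3. Stack: []
LOAD_FAST i → push 3. Stack: [3]
LOAD_CONST → push 3. Stack: [3, 3]
COMPARE_OP bool(<) → 3 vs 3 = False. Stack: [False]
POP_JUMP_IF_FALSE → pop False; jump. Stack: []
LOAD_FAST m → push -8. Stack: [-8]
RETURN_VALUE → return -8.

-8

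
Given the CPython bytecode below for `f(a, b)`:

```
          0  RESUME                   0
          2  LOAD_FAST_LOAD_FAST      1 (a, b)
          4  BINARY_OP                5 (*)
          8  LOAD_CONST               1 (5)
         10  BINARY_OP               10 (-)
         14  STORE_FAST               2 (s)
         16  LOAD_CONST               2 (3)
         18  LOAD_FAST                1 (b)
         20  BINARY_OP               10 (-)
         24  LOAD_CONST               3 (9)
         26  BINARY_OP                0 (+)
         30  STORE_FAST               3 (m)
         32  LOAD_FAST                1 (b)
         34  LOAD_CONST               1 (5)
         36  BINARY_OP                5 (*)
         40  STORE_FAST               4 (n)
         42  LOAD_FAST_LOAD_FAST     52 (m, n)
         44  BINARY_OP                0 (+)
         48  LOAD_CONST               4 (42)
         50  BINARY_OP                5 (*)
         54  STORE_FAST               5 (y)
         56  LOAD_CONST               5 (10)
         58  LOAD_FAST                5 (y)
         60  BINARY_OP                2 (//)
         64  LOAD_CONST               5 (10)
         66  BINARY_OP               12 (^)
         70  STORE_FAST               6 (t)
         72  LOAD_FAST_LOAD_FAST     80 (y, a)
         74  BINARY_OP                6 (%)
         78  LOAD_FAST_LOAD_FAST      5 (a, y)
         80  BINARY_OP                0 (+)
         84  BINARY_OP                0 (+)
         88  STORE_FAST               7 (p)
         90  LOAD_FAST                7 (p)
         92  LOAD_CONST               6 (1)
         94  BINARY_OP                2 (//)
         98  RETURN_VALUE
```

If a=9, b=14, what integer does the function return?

LOAD_FAST_LOAD_FAST a,b → push 9,14. Stack: [9, 14]
BINARY_OP * → 9 * 14 = 126. Stack: [126]
LOAD_CONST → push 5. Stack: [126, 5]
BINARY_OP - → 126 - 5 = 121. Stack: [121]
STORE_FAST s → s=121. Stack: []
LOAD_CONST → push 3. Stack: [3]
LOAD_FAST b → push 14. Stack: [3, 14]
BINARY_OP - → 3 - 14 = -11. Stack: [-11]
LOAD_CONST → push 9. Stack: [-11, 9]
BINARY_OP + → -11 + 9 = -2. Stack: [-2]
STORE_FAST m → m=-2. Stack: []
LOAD_FAST b → push 14. Stack: [14]
LOAD_CONST → push 5. Stack: [14, 5]
BINARY_OP * → 14 * 5 = 70. Stack: [70]
STORE_FAST n → n=70. Stack: []
LOAD_FAST_LOAD_FAST m,n → push -2,70. Stack: [-2, 70]
BINARY_OP + → -2 + 70 = 68. Stack: [68]
LOAD_CONST → push 42. Stack: [68, 42]
BINARY_OP * → 68 * 42 = 2856. Stack: [2856]
STORE_FAST y → y=2856. Stack: []
LOAD_CONST → push 10. Stack: [10]
LOAD_FAST y → push 2856. Stack: [10, 2856]
BINARY_OP // → 10 // 2856 = 0. Stack: [0]
LOAD_CONST → push 10. Stack: [0, 10]
BINARY_OP ^ → 0 ^ 10 = 10. Stack: [10]
STORE_FAST t → t=10. Stack: []
LOAD_FAST_LOAD_FAST y,a → push 2856,9. Stack: [2856, 9]
BINARY_OP % → 2856 % 9 = 3. Stack: [3]
LOAD_FAST_LOAD_FAST a,y → push 9,2856. Stack: [3, 9, 2856]
BINARY_OP + → 9 + 2856 = 2865. Stack: [3, 2865]
BINARY_OP + → 3 + 2865 = 2868. Stack: [2868]
STORE_FAST p → p=2868. Stack: []
LOAD_FAST p → push 2868. Stack: [2868]
LOAD_CONST → push 1. Stack: [2868, 1]
BINARY_OP // → 2868 // 1 = 2868. Stack: [2868]
RETURN_VALUE → return 2868.

2868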